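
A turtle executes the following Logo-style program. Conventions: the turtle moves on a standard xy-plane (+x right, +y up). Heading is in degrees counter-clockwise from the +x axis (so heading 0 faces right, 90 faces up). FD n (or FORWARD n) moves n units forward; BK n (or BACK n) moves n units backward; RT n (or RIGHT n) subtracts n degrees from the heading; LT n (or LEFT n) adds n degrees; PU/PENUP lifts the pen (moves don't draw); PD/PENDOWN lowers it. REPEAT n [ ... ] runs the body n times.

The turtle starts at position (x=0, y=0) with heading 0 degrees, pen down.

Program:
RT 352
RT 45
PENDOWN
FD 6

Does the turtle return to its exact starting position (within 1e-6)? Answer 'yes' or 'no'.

Answer: no

Derivation:
Executing turtle program step by step:
Start: pos=(0,0), heading=0, pen down
RT 352: heading 0 -> 8
RT 45: heading 8 -> 323
PD: pen down
FD 6: (0,0) -> (4.792,-3.611) [heading=323, draw]
Final: pos=(4.792,-3.611), heading=323, 1 segment(s) drawn

Start position: (0, 0)
Final position: (4.792, -3.611)
Distance = 6; >= 1e-6 -> NOT closed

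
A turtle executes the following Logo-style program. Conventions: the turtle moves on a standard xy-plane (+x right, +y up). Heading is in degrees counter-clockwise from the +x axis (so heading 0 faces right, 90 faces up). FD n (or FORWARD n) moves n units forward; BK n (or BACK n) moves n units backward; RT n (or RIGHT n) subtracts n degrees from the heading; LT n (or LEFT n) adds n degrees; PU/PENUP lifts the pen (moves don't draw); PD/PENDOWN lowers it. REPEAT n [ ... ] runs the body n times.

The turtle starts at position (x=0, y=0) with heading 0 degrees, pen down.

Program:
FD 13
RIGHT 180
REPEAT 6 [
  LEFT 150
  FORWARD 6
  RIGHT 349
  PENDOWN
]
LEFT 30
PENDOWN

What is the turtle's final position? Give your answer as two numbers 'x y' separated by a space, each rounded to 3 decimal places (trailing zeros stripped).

Answer: 17.981 1.104

Derivation:
Executing turtle program step by step:
Start: pos=(0,0), heading=0, pen down
FD 13: (0,0) -> (13,0) [heading=0, draw]
RT 180: heading 0 -> 180
REPEAT 6 [
  -- iteration 1/6 --
  LT 150: heading 180 -> 330
  FD 6: (13,0) -> (18.196,-3) [heading=330, draw]
  RT 349: heading 330 -> 341
  PD: pen down
  -- iteration 2/6 --
  LT 150: heading 341 -> 131
  FD 6: (18.196,-3) -> (14.26,1.528) [heading=131, draw]
  RT 349: heading 131 -> 142
  PD: pen down
  -- iteration 3/6 --
  LT 150: heading 142 -> 292
  FD 6: (14.26,1.528) -> (16.507,-4.035) [heading=292, draw]
  RT 349: heading 292 -> 303
  PD: pen down
  -- iteration 4/6 --
  LT 150: heading 303 -> 93
  FD 6: (16.507,-4.035) -> (16.193,1.957) [heading=93, draw]
  RT 349: heading 93 -> 104
  PD: pen down
  -- iteration 5/6 --
  LT 150: heading 104 -> 254
  FD 6: (16.193,1.957) -> (14.54,-3.811) [heading=254, draw]
  RT 349: heading 254 -> 265
  PD: pen down
  -- iteration 6/6 --
  LT 150: heading 265 -> 55
  FD 6: (14.54,-3.811) -> (17.981,1.104) [heading=55, draw]
  RT 349: heading 55 -> 66
  PD: pen down
]
LT 30: heading 66 -> 96
PD: pen down
Final: pos=(17.981,1.104), heading=96, 7 segment(s) drawn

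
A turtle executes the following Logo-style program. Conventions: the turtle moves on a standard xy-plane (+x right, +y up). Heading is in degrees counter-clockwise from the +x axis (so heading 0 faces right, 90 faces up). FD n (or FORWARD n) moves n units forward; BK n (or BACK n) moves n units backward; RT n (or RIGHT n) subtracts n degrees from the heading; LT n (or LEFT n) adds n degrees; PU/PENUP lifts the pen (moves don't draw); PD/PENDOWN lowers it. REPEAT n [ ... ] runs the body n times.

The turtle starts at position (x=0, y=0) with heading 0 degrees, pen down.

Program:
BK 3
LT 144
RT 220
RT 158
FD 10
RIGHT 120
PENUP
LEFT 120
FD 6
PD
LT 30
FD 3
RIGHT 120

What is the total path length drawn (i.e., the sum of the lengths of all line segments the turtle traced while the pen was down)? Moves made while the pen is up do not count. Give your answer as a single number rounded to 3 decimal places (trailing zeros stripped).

Executing turtle program step by step:
Start: pos=(0,0), heading=0, pen down
BK 3: (0,0) -> (-3,0) [heading=0, draw]
LT 144: heading 0 -> 144
RT 220: heading 144 -> 284
RT 158: heading 284 -> 126
FD 10: (-3,0) -> (-8.878,8.09) [heading=126, draw]
RT 120: heading 126 -> 6
PU: pen up
LT 120: heading 6 -> 126
FD 6: (-8.878,8.09) -> (-12.405,12.944) [heading=126, move]
PD: pen down
LT 30: heading 126 -> 156
FD 3: (-12.405,12.944) -> (-15.145,14.164) [heading=156, draw]
RT 120: heading 156 -> 36
Final: pos=(-15.145,14.164), heading=36, 3 segment(s) drawn

Segment lengths:
  seg 1: (0,0) -> (-3,0), length = 3
  seg 2: (-3,0) -> (-8.878,8.09), length = 10
  seg 3: (-12.405,12.944) -> (-15.145,14.164), length = 3
Total = 16

Answer: 16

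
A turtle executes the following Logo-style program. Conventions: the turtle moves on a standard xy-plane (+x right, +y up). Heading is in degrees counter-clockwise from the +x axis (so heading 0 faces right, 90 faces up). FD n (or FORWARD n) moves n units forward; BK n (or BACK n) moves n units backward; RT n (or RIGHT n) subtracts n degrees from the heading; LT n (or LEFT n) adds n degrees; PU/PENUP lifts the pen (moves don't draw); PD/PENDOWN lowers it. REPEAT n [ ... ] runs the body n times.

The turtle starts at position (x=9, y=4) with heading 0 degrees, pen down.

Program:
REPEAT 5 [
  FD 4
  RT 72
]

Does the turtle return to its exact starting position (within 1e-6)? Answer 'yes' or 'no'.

Answer: yes

Derivation:
Executing turtle program step by step:
Start: pos=(9,4), heading=0, pen down
REPEAT 5 [
  -- iteration 1/5 --
  FD 4: (9,4) -> (13,4) [heading=0, draw]
  RT 72: heading 0 -> 288
  -- iteration 2/5 --
  FD 4: (13,4) -> (14.236,0.196) [heading=288, draw]
  RT 72: heading 288 -> 216
  -- iteration 3/5 --
  FD 4: (14.236,0.196) -> (11,-2.155) [heading=216, draw]
  RT 72: heading 216 -> 144
  -- iteration 4/5 --
  FD 4: (11,-2.155) -> (7.764,0.196) [heading=144, draw]
  RT 72: heading 144 -> 72
  -- iteration 5/5 --
  FD 4: (7.764,0.196) -> (9,4) [heading=72, draw]
  RT 72: heading 72 -> 0
]
Final: pos=(9,4), heading=0, 5 segment(s) drawn

Start position: (9, 4)
Final position: (9, 4)
Distance = 0; < 1e-6 -> CLOSED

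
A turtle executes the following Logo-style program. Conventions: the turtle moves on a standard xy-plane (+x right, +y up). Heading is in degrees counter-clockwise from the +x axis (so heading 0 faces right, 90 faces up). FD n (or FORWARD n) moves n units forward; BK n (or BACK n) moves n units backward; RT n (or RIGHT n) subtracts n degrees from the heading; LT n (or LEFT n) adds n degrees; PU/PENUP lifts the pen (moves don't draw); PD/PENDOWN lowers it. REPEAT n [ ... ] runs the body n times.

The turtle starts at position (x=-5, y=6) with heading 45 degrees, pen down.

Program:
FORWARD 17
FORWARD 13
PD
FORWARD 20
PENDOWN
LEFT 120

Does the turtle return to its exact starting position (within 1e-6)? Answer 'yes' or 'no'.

Executing turtle program step by step:
Start: pos=(-5,6), heading=45, pen down
FD 17: (-5,6) -> (7.021,18.021) [heading=45, draw]
FD 13: (7.021,18.021) -> (16.213,27.213) [heading=45, draw]
PD: pen down
FD 20: (16.213,27.213) -> (30.355,41.355) [heading=45, draw]
PD: pen down
LT 120: heading 45 -> 165
Final: pos=(30.355,41.355), heading=165, 3 segment(s) drawn

Start position: (-5, 6)
Final position: (30.355, 41.355)
Distance = 50; >= 1e-6 -> NOT closed

Answer: no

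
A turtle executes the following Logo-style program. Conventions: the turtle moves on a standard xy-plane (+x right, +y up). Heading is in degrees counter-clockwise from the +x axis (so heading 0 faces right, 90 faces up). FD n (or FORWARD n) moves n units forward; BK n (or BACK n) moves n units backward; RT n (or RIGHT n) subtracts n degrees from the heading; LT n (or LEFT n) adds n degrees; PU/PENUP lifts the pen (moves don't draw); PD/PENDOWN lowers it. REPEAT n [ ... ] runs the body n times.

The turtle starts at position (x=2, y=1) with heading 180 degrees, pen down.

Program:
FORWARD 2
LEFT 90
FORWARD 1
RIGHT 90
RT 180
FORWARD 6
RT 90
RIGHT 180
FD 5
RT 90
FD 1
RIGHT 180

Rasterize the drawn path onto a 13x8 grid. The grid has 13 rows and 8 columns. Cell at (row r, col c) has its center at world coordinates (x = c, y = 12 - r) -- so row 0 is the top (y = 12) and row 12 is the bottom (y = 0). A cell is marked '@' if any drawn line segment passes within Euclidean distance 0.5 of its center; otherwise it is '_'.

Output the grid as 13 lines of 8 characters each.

Answer: ________
________
________
________
________
________
________
______@@
______@_
______@_
______@_
@@@___@_
@@@@@@@_

Derivation:
Segment 0: (2,1) -> (0,1)
Segment 1: (0,1) -> (-0,0)
Segment 2: (-0,0) -> (6,0)
Segment 3: (6,0) -> (6,5)
Segment 4: (6,5) -> (7,5)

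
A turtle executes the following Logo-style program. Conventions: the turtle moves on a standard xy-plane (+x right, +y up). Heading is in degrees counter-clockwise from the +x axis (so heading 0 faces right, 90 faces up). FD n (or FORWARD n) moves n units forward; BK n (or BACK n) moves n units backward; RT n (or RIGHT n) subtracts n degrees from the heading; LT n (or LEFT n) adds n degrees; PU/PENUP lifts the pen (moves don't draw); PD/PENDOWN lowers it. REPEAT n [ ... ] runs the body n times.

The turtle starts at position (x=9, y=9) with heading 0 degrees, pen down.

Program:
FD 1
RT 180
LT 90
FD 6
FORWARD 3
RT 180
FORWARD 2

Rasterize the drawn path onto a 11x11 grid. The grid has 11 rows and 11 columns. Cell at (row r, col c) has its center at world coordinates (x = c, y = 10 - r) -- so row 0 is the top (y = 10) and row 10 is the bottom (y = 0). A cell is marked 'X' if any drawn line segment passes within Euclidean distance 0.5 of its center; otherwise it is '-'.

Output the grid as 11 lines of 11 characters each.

Segment 0: (9,9) -> (10,9)
Segment 1: (10,9) -> (10,3)
Segment 2: (10,3) -> (10,0)
Segment 3: (10,0) -> (10,2)

Answer: -----------
---------XX
----------X
----------X
----------X
----------X
----------X
----------X
----------X
----------X
----------X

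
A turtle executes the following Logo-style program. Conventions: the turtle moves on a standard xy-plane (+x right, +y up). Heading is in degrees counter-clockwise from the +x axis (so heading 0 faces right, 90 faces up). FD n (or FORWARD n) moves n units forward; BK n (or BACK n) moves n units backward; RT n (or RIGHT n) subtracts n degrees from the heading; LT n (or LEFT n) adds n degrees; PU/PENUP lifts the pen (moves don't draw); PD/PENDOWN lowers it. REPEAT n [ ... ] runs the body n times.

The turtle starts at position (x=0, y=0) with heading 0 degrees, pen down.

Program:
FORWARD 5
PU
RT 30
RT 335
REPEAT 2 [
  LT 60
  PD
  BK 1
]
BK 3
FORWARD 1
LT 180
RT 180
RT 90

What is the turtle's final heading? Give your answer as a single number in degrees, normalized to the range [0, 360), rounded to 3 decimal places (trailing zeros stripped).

Executing turtle program step by step:
Start: pos=(0,0), heading=0, pen down
FD 5: (0,0) -> (5,0) [heading=0, draw]
PU: pen up
RT 30: heading 0 -> 330
RT 335: heading 330 -> 355
REPEAT 2 [
  -- iteration 1/2 --
  LT 60: heading 355 -> 55
  PD: pen down
  BK 1: (5,0) -> (4.426,-0.819) [heading=55, draw]
  -- iteration 2/2 --
  LT 60: heading 55 -> 115
  PD: pen down
  BK 1: (4.426,-0.819) -> (4.849,-1.725) [heading=115, draw]
]
BK 3: (4.849,-1.725) -> (6.117,-4.444) [heading=115, draw]
FD 1: (6.117,-4.444) -> (5.694,-3.538) [heading=115, draw]
LT 180: heading 115 -> 295
RT 180: heading 295 -> 115
RT 90: heading 115 -> 25
Final: pos=(5.694,-3.538), heading=25, 5 segment(s) drawn

Answer: 25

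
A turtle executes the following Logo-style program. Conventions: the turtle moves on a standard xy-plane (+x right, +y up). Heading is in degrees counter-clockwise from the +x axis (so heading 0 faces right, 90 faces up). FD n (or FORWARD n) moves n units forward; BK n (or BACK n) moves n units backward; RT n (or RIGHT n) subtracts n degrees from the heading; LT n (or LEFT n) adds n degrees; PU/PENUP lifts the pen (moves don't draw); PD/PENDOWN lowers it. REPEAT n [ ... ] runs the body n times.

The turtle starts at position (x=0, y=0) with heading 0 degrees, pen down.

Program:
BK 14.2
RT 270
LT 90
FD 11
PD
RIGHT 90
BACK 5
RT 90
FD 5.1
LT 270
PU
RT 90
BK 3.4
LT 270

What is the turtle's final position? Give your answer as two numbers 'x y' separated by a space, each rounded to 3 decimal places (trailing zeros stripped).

Executing turtle program step by step:
Start: pos=(0,0), heading=0, pen down
BK 14.2: (0,0) -> (-14.2,0) [heading=0, draw]
RT 270: heading 0 -> 90
LT 90: heading 90 -> 180
FD 11: (-14.2,0) -> (-25.2,0) [heading=180, draw]
PD: pen down
RT 90: heading 180 -> 90
BK 5: (-25.2,0) -> (-25.2,-5) [heading=90, draw]
RT 90: heading 90 -> 0
FD 5.1: (-25.2,-5) -> (-20.1,-5) [heading=0, draw]
LT 270: heading 0 -> 270
PU: pen up
RT 90: heading 270 -> 180
BK 3.4: (-20.1,-5) -> (-16.7,-5) [heading=180, move]
LT 270: heading 180 -> 90
Final: pos=(-16.7,-5), heading=90, 4 segment(s) drawn

Answer: -16.7 -5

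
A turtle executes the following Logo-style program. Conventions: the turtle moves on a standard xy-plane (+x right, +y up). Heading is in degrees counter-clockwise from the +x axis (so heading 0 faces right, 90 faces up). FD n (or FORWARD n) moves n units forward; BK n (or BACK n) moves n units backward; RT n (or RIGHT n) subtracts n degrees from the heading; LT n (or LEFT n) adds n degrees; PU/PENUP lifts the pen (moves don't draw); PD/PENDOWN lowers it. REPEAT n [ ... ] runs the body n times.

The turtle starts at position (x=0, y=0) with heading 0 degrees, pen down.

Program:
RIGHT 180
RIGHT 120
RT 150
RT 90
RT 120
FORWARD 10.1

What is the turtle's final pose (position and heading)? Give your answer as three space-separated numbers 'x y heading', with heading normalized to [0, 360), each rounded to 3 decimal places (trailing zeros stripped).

Answer: 5.05 8.747 60

Derivation:
Executing turtle program step by step:
Start: pos=(0,0), heading=0, pen down
RT 180: heading 0 -> 180
RT 120: heading 180 -> 60
RT 150: heading 60 -> 270
RT 90: heading 270 -> 180
RT 120: heading 180 -> 60
FD 10.1: (0,0) -> (5.05,8.747) [heading=60, draw]
Final: pos=(5.05,8.747), heading=60, 1 segment(s) drawn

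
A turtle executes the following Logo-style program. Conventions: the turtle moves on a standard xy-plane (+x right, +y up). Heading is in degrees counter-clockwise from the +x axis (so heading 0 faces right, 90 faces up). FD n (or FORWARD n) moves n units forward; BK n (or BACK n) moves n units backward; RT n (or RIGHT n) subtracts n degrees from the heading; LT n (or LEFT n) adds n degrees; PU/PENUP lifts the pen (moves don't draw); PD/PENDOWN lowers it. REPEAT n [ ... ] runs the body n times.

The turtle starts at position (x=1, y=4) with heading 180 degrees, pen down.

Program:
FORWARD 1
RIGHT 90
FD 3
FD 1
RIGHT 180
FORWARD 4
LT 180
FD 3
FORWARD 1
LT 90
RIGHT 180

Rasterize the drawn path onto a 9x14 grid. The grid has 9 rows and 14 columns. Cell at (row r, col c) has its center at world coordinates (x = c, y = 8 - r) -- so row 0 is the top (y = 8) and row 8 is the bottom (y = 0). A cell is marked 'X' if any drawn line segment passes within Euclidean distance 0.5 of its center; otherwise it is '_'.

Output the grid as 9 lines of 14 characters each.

Answer: X_____________
X_____________
X_____________
X_____________
XX____________
______________
______________
______________
______________

Derivation:
Segment 0: (1,4) -> (0,4)
Segment 1: (0,4) -> (0,7)
Segment 2: (0,7) -> (0,8)
Segment 3: (0,8) -> (0,4)
Segment 4: (0,4) -> (0,7)
Segment 5: (0,7) -> (0,8)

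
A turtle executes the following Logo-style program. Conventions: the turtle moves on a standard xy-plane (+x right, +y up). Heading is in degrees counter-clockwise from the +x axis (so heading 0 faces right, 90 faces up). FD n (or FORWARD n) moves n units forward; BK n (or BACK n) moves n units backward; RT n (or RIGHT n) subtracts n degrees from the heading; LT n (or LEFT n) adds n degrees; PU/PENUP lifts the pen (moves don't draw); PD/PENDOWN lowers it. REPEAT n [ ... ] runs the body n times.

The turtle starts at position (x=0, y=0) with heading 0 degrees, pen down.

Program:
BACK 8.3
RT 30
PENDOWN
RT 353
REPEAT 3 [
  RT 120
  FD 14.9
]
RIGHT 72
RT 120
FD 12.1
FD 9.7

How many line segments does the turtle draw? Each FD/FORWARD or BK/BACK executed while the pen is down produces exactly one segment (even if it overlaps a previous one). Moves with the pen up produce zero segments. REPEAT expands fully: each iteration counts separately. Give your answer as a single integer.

Executing turtle program step by step:
Start: pos=(0,0), heading=0, pen down
BK 8.3: (0,0) -> (-8.3,0) [heading=0, draw]
RT 30: heading 0 -> 330
PD: pen down
RT 353: heading 330 -> 337
REPEAT 3 [
  -- iteration 1/3 --
  RT 120: heading 337 -> 217
  FD 14.9: (-8.3,0) -> (-20.2,-8.967) [heading=217, draw]
  -- iteration 2/3 --
  RT 120: heading 217 -> 97
  FD 14.9: (-20.2,-8.967) -> (-22.016,5.822) [heading=97, draw]
  -- iteration 3/3 --
  RT 120: heading 97 -> 337
  FD 14.9: (-22.016,5.822) -> (-8.3,0) [heading=337, draw]
]
RT 72: heading 337 -> 265
RT 120: heading 265 -> 145
FD 12.1: (-8.3,0) -> (-18.212,6.94) [heading=145, draw]
FD 9.7: (-18.212,6.94) -> (-26.158,12.504) [heading=145, draw]
Final: pos=(-26.158,12.504), heading=145, 6 segment(s) drawn
Segments drawn: 6

Answer: 6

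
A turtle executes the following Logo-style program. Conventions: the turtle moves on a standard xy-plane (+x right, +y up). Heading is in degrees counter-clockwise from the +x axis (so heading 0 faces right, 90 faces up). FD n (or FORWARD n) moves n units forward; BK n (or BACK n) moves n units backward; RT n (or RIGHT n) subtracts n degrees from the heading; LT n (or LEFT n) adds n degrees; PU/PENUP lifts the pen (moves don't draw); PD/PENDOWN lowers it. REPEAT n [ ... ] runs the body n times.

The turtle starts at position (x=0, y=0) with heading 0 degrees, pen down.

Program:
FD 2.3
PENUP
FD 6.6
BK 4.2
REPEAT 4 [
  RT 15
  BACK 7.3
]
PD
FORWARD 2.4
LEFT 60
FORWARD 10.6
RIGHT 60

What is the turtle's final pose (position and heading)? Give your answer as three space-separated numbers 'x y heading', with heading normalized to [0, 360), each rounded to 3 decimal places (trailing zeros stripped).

Executing turtle program step by step:
Start: pos=(0,0), heading=0, pen down
FD 2.3: (0,0) -> (2.3,0) [heading=0, draw]
PU: pen up
FD 6.6: (2.3,0) -> (8.9,0) [heading=0, move]
BK 4.2: (8.9,0) -> (4.7,0) [heading=0, move]
REPEAT 4 [
  -- iteration 1/4 --
  RT 15: heading 0 -> 345
  BK 7.3: (4.7,0) -> (-2.351,1.889) [heading=345, move]
  -- iteration 2/4 --
  RT 15: heading 345 -> 330
  BK 7.3: (-2.351,1.889) -> (-8.673,5.539) [heading=330, move]
  -- iteration 3/4 --
  RT 15: heading 330 -> 315
  BK 7.3: (-8.673,5.539) -> (-13.835,10.701) [heading=315, move]
  -- iteration 4/4 --
  RT 15: heading 315 -> 300
  BK 7.3: (-13.835,10.701) -> (-17.485,17.023) [heading=300, move]
]
PD: pen down
FD 2.4: (-17.485,17.023) -> (-16.285,14.945) [heading=300, draw]
LT 60: heading 300 -> 0
FD 10.6: (-16.285,14.945) -> (-5.685,14.945) [heading=0, draw]
RT 60: heading 0 -> 300
Final: pos=(-5.685,14.945), heading=300, 3 segment(s) drawn

Answer: -5.685 14.945 300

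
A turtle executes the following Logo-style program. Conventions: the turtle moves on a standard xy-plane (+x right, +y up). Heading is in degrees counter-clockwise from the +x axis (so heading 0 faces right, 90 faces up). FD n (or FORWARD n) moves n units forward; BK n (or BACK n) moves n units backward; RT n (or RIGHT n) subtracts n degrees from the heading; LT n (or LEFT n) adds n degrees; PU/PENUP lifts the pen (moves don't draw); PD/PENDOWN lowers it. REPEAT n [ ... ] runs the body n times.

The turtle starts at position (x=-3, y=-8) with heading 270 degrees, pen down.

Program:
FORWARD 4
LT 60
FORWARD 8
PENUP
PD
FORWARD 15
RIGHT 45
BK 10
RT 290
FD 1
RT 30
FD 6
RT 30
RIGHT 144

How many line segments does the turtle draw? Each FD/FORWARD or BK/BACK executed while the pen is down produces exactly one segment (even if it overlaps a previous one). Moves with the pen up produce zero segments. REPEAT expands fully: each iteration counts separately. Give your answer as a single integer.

Executing turtle program step by step:
Start: pos=(-3,-8), heading=270, pen down
FD 4: (-3,-8) -> (-3,-12) [heading=270, draw]
LT 60: heading 270 -> 330
FD 8: (-3,-12) -> (3.928,-16) [heading=330, draw]
PU: pen up
PD: pen down
FD 15: (3.928,-16) -> (16.919,-23.5) [heading=330, draw]
RT 45: heading 330 -> 285
BK 10: (16.919,-23.5) -> (14.33,-13.841) [heading=285, draw]
RT 290: heading 285 -> 355
FD 1: (14.33,-13.841) -> (15.327,-13.928) [heading=355, draw]
RT 30: heading 355 -> 325
FD 6: (15.327,-13.928) -> (20.242,-17.369) [heading=325, draw]
RT 30: heading 325 -> 295
RT 144: heading 295 -> 151
Final: pos=(20.242,-17.369), heading=151, 6 segment(s) drawn
Segments drawn: 6

Answer: 6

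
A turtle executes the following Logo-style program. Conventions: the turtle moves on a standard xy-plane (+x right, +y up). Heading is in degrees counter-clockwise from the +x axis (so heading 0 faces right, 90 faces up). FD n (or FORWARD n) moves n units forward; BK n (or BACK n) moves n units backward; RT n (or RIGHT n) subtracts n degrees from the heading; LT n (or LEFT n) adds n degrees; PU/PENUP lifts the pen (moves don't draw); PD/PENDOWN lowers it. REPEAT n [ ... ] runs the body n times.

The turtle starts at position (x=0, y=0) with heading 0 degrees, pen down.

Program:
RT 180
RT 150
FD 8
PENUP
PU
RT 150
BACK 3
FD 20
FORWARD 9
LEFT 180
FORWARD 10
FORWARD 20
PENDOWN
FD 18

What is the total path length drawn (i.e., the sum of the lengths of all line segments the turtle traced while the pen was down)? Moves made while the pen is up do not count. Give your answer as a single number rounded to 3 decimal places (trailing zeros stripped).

Executing turtle program step by step:
Start: pos=(0,0), heading=0, pen down
RT 180: heading 0 -> 180
RT 150: heading 180 -> 30
FD 8: (0,0) -> (6.928,4) [heading=30, draw]
PU: pen up
PU: pen up
RT 150: heading 30 -> 240
BK 3: (6.928,4) -> (8.428,6.598) [heading=240, move]
FD 20: (8.428,6.598) -> (-1.572,-10.722) [heading=240, move]
FD 9: (-1.572,-10.722) -> (-6.072,-18.517) [heading=240, move]
LT 180: heading 240 -> 60
FD 10: (-6.072,-18.517) -> (-1.072,-9.856) [heading=60, move]
FD 20: (-1.072,-9.856) -> (8.928,7.464) [heading=60, move]
PD: pen down
FD 18: (8.928,7.464) -> (17.928,23.053) [heading=60, draw]
Final: pos=(17.928,23.053), heading=60, 2 segment(s) drawn

Segment lengths:
  seg 1: (0,0) -> (6.928,4), length = 8
  seg 2: (8.928,7.464) -> (17.928,23.053), length = 18
Total = 26

Answer: 26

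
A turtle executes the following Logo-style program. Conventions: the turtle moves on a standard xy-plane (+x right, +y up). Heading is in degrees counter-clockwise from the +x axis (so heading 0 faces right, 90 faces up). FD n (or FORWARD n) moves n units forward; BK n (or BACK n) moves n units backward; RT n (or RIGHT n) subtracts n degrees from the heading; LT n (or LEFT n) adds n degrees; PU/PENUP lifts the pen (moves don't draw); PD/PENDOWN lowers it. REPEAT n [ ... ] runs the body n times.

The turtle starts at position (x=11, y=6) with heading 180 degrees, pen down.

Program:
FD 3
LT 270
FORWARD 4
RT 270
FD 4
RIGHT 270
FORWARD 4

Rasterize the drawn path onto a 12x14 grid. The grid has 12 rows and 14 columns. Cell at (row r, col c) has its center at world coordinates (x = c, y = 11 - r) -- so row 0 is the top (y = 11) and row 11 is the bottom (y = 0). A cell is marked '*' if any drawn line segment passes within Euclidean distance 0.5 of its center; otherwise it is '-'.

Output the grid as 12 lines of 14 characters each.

Answer: --------------
----*****-----
----*---*-----
----*---*-----
----*---*-----
----*---****--
--------------
--------------
--------------
--------------
--------------
--------------

Derivation:
Segment 0: (11,6) -> (8,6)
Segment 1: (8,6) -> (8,10)
Segment 2: (8,10) -> (4,10)
Segment 3: (4,10) -> (4,6)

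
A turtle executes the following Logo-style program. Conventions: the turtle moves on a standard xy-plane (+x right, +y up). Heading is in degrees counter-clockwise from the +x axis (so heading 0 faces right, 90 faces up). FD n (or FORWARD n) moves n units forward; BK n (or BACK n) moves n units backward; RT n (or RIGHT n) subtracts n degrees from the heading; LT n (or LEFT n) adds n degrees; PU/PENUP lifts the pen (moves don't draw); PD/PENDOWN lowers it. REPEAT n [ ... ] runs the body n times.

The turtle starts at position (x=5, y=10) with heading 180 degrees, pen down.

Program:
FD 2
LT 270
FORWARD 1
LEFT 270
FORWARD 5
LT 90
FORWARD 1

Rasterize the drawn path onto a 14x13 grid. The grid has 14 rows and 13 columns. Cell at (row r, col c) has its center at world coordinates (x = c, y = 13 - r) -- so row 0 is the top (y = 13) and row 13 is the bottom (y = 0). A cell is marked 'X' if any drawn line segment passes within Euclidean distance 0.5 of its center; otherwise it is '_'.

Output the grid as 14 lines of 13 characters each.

Segment 0: (5,10) -> (3,10)
Segment 1: (3,10) -> (3,11)
Segment 2: (3,11) -> (8,11)
Segment 3: (8,11) -> (8,12)

Answer: _____________
________X____
___XXXXXX____
___XXX_______
_____________
_____________
_____________
_____________
_____________
_____________
_____________
_____________
_____________
_____________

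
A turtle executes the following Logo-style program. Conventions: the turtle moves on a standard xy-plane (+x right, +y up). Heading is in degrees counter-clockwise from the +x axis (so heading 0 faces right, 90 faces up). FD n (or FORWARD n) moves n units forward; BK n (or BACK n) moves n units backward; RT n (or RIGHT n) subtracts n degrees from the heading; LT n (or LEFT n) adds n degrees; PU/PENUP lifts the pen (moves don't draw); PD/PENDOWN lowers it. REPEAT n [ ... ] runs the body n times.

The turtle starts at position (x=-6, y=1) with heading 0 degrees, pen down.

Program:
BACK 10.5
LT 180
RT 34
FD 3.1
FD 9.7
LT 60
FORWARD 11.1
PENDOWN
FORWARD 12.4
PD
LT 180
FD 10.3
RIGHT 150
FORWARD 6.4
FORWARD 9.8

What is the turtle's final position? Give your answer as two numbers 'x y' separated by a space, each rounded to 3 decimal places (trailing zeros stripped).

Executing turtle program step by step:
Start: pos=(-6,1), heading=0, pen down
BK 10.5: (-6,1) -> (-16.5,1) [heading=0, draw]
LT 180: heading 0 -> 180
RT 34: heading 180 -> 146
FD 3.1: (-16.5,1) -> (-19.07,2.733) [heading=146, draw]
FD 9.7: (-19.07,2.733) -> (-27.112,8.158) [heading=146, draw]
LT 60: heading 146 -> 206
FD 11.1: (-27.112,8.158) -> (-37.088,3.292) [heading=206, draw]
PD: pen down
FD 12.4: (-37.088,3.292) -> (-48.233,-2.144) [heading=206, draw]
PD: pen down
LT 180: heading 206 -> 26
FD 10.3: (-48.233,-2.144) -> (-38.976,2.371) [heading=26, draw]
RT 150: heading 26 -> 236
FD 6.4: (-38.976,2.371) -> (-42.555,-2.935) [heading=236, draw]
FD 9.8: (-42.555,-2.935) -> (-48.035,-11.059) [heading=236, draw]
Final: pos=(-48.035,-11.059), heading=236, 8 segment(s) drawn

Answer: -48.035 -11.059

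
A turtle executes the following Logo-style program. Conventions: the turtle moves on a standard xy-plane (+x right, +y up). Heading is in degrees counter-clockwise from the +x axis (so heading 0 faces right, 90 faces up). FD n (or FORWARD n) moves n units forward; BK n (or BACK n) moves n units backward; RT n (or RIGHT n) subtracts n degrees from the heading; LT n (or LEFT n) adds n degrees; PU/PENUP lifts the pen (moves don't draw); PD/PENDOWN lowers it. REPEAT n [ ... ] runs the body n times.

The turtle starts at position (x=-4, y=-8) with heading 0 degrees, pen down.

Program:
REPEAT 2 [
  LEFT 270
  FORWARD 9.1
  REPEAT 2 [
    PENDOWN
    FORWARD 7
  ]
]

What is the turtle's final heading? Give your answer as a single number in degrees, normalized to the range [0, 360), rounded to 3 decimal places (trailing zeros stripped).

Answer: 180

Derivation:
Executing turtle program step by step:
Start: pos=(-4,-8), heading=0, pen down
REPEAT 2 [
  -- iteration 1/2 --
  LT 270: heading 0 -> 270
  FD 9.1: (-4,-8) -> (-4,-17.1) [heading=270, draw]
  REPEAT 2 [
    -- iteration 1/2 --
    PD: pen down
    FD 7: (-4,-17.1) -> (-4,-24.1) [heading=270, draw]
    -- iteration 2/2 --
    PD: pen down
    FD 7: (-4,-24.1) -> (-4,-31.1) [heading=270, draw]
  ]
  -- iteration 2/2 --
  LT 270: heading 270 -> 180
  FD 9.1: (-4,-31.1) -> (-13.1,-31.1) [heading=180, draw]
  REPEAT 2 [
    -- iteration 1/2 --
    PD: pen down
    FD 7: (-13.1,-31.1) -> (-20.1,-31.1) [heading=180, draw]
    -- iteration 2/2 --
    PD: pen down
    FD 7: (-20.1,-31.1) -> (-27.1,-31.1) [heading=180, draw]
  ]
]
Final: pos=(-27.1,-31.1), heading=180, 6 segment(s) drawn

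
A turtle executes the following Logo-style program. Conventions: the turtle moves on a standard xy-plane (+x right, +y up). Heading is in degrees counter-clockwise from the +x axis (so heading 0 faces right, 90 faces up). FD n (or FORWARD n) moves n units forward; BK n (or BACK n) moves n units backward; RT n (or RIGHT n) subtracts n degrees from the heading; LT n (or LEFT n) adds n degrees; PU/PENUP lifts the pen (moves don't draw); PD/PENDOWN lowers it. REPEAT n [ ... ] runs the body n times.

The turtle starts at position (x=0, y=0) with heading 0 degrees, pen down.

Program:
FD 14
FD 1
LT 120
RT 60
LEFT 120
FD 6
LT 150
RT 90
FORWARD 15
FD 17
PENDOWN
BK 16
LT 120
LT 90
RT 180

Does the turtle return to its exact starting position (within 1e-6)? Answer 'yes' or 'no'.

Answer: no

Derivation:
Executing turtle program step by step:
Start: pos=(0,0), heading=0, pen down
FD 14: (0,0) -> (14,0) [heading=0, draw]
FD 1: (14,0) -> (15,0) [heading=0, draw]
LT 120: heading 0 -> 120
RT 60: heading 120 -> 60
LT 120: heading 60 -> 180
FD 6: (15,0) -> (9,0) [heading=180, draw]
LT 150: heading 180 -> 330
RT 90: heading 330 -> 240
FD 15: (9,0) -> (1.5,-12.99) [heading=240, draw]
FD 17: (1.5,-12.99) -> (-7,-27.713) [heading=240, draw]
PD: pen down
BK 16: (-7,-27.713) -> (1,-13.856) [heading=240, draw]
LT 120: heading 240 -> 0
LT 90: heading 0 -> 90
RT 180: heading 90 -> 270
Final: pos=(1,-13.856), heading=270, 6 segment(s) drawn

Start position: (0, 0)
Final position: (1, -13.856)
Distance = 13.892; >= 1e-6 -> NOT closed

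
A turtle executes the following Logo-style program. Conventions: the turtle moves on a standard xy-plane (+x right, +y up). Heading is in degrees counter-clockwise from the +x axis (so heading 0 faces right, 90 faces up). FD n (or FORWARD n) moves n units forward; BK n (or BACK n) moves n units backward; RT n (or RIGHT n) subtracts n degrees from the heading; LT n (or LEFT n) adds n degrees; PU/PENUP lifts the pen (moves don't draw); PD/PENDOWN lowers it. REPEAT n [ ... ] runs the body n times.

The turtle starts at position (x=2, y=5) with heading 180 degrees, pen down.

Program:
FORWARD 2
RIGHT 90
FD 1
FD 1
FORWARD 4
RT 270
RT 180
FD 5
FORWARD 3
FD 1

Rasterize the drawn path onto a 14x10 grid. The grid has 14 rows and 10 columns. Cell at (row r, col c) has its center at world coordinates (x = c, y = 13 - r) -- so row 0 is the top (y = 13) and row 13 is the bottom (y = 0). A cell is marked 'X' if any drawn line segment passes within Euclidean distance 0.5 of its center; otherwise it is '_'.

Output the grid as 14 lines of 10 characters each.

Segment 0: (2,5) -> (0,5)
Segment 1: (0,5) -> (0,6)
Segment 2: (0,6) -> (0,7)
Segment 3: (0,7) -> (0,11)
Segment 4: (0,11) -> (5,11)
Segment 5: (5,11) -> (8,11)
Segment 6: (8,11) -> (9,11)

Answer: __________
__________
XXXXXXXXXX
X_________
X_________
X_________
X_________
X_________
XXX_______
__________
__________
__________
__________
__________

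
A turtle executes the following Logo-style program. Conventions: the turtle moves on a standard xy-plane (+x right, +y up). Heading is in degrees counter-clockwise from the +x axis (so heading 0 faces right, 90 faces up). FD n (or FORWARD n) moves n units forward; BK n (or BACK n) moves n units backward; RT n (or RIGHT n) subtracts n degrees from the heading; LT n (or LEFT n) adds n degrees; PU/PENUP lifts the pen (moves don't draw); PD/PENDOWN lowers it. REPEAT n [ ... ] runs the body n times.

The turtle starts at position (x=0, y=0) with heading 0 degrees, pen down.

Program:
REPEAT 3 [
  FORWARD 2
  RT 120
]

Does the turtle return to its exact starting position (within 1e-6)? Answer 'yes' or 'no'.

Answer: yes

Derivation:
Executing turtle program step by step:
Start: pos=(0,0), heading=0, pen down
REPEAT 3 [
  -- iteration 1/3 --
  FD 2: (0,0) -> (2,0) [heading=0, draw]
  RT 120: heading 0 -> 240
  -- iteration 2/3 --
  FD 2: (2,0) -> (1,-1.732) [heading=240, draw]
  RT 120: heading 240 -> 120
  -- iteration 3/3 --
  FD 2: (1,-1.732) -> (0,0) [heading=120, draw]
  RT 120: heading 120 -> 0
]
Final: pos=(0,0), heading=0, 3 segment(s) drawn

Start position: (0, 0)
Final position: (0, 0)
Distance = 0; < 1e-6 -> CLOSED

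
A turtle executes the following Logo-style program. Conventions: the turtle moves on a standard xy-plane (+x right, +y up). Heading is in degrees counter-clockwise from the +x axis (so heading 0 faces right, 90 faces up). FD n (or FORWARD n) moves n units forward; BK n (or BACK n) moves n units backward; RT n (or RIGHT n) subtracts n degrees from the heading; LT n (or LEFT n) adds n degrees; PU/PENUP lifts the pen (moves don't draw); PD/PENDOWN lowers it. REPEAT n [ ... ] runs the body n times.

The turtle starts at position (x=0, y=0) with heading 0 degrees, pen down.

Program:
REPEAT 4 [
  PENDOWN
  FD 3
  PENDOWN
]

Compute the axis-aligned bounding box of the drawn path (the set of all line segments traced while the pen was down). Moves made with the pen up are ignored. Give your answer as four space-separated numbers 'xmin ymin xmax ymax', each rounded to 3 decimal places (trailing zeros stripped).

Answer: 0 0 12 0

Derivation:
Executing turtle program step by step:
Start: pos=(0,0), heading=0, pen down
REPEAT 4 [
  -- iteration 1/4 --
  PD: pen down
  FD 3: (0,0) -> (3,0) [heading=0, draw]
  PD: pen down
  -- iteration 2/4 --
  PD: pen down
  FD 3: (3,0) -> (6,0) [heading=0, draw]
  PD: pen down
  -- iteration 3/4 --
  PD: pen down
  FD 3: (6,0) -> (9,0) [heading=0, draw]
  PD: pen down
  -- iteration 4/4 --
  PD: pen down
  FD 3: (9,0) -> (12,0) [heading=0, draw]
  PD: pen down
]
Final: pos=(12,0), heading=0, 4 segment(s) drawn

Segment endpoints: x in {0, 3, 6, 9, 12}, y in {0}
xmin=0, ymin=0, xmax=12, ymax=0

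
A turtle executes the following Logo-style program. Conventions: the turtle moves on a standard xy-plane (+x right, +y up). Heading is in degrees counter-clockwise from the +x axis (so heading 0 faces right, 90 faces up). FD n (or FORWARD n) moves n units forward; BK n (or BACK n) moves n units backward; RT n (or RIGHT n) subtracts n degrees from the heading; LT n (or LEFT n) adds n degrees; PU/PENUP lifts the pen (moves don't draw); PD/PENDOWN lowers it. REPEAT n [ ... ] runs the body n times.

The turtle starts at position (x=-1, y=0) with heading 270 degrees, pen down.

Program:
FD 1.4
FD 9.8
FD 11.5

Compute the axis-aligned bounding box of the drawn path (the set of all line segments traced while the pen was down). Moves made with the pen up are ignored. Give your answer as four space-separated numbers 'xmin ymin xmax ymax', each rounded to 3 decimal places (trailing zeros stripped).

Executing turtle program step by step:
Start: pos=(-1,0), heading=270, pen down
FD 1.4: (-1,0) -> (-1,-1.4) [heading=270, draw]
FD 9.8: (-1,-1.4) -> (-1,-11.2) [heading=270, draw]
FD 11.5: (-1,-11.2) -> (-1,-22.7) [heading=270, draw]
Final: pos=(-1,-22.7), heading=270, 3 segment(s) drawn

Segment endpoints: x in {-1, -1, -1, -1}, y in {-22.7, -11.2, -1.4, 0}
xmin=-1, ymin=-22.7, xmax=-1, ymax=0

Answer: -1 -22.7 -1 0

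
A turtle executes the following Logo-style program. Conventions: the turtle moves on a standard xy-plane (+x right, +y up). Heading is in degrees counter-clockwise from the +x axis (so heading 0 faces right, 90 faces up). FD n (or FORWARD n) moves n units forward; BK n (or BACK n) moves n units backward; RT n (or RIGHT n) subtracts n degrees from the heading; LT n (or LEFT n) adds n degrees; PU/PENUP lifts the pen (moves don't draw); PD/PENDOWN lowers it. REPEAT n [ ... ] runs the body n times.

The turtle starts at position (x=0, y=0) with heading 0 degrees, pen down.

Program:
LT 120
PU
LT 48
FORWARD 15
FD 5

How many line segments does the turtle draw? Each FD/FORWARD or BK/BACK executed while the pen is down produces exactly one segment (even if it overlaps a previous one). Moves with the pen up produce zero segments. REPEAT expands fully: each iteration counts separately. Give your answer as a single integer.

Answer: 0

Derivation:
Executing turtle program step by step:
Start: pos=(0,0), heading=0, pen down
LT 120: heading 0 -> 120
PU: pen up
LT 48: heading 120 -> 168
FD 15: (0,0) -> (-14.672,3.119) [heading=168, move]
FD 5: (-14.672,3.119) -> (-19.563,4.158) [heading=168, move]
Final: pos=(-19.563,4.158), heading=168, 0 segment(s) drawn
Segments drawn: 0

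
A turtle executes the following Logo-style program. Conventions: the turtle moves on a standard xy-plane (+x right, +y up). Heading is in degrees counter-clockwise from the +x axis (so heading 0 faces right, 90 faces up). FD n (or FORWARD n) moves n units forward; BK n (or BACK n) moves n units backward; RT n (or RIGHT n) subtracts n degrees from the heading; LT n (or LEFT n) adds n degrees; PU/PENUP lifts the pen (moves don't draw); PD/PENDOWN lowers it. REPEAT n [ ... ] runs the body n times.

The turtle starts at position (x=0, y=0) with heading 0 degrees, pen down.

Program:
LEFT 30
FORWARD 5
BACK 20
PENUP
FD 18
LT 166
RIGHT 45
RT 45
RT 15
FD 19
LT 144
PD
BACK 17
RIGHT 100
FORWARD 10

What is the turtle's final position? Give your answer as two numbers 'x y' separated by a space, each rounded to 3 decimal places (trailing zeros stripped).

Answer: 4.946 41.494

Derivation:
Executing turtle program step by step:
Start: pos=(0,0), heading=0, pen down
LT 30: heading 0 -> 30
FD 5: (0,0) -> (4.33,2.5) [heading=30, draw]
BK 20: (4.33,2.5) -> (-12.99,-7.5) [heading=30, draw]
PU: pen up
FD 18: (-12.99,-7.5) -> (2.598,1.5) [heading=30, move]
LT 166: heading 30 -> 196
RT 45: heading 196 -> 151
RT 45: heading 151 -> 106
RT 15: heading 106 -> 91
FD 19: (2.598,1.5) -> (2.266,20.497) [heading=91, move]
LT 144: heading 91 -> 235
PD: pen down
BK 17: (2.266,20.497) -> (12.017,34.423) [heading=235, draw]
RT 100: heading 235 -> 135
FD 10: (12.017,34.423) -> (4.946,41.494) [heading=135, draw]
Final: pos=(4.946,41.494), heading=135, 4 segment(s) drawn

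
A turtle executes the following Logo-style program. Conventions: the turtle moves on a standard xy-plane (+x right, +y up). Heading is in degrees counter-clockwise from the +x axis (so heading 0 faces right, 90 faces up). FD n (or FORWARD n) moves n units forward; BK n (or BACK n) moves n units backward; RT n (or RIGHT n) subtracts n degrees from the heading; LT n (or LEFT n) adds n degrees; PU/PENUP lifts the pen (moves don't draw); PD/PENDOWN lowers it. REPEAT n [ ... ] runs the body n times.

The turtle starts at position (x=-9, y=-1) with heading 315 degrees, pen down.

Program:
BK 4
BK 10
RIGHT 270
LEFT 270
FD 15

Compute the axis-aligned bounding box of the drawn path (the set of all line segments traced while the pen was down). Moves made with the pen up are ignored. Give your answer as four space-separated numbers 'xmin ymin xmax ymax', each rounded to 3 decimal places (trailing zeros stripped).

Answer: -18.899 -1.707 -8.293 8.899

Derivation:
Executing turtle program step by step:
Start: pos=(-9,-1), heading=315, pen down
BK 4: (-9,-1) -> (-11.828,1.828) [heading=315, draw]
BK 10: (-11.828,1.828) -> (-18.899,8.899) [heading=315, draw]
RT 270: heading 315 -> 45
LT 270: heading 45 -> 315
FD 15: (-18.899,8.899) -> (-8.293,-1.707) [heading=315, draw]
Final: pos=(-8.293,-1.707), heading=315, 3 segment(s) drawn

Segment endpoints: x in {-18.899, -11.828, -9, -8.293}, y in {-1.707, -1, 1.828, 8.899}
xmin=-18.899, ymin=-1.707, xmax=-8.293, ymax=8.899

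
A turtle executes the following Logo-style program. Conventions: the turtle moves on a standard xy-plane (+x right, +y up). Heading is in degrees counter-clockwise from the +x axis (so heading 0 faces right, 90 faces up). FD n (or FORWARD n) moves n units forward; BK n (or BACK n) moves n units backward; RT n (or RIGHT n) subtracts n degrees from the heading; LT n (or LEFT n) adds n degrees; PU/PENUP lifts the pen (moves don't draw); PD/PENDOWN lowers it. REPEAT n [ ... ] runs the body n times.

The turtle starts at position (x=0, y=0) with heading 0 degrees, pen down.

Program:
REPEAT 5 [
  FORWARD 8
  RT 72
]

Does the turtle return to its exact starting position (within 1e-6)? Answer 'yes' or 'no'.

Answer: yes

Derivation:
Executing turtle program step by step:
Start: pos=(0,0), heading=0, pen down
REPEAT 5 [
  -- iteration 1/5 --
  FD 8: (0,0) -> (8,0) [heading=0, draw]
  RT 72: heading 0 -> 288
  -- iteration 2/5 --
  FD 8: (8,0) -> (10.472,-7.608) [heading=288, draw]
  RT 72: heading 288 -> 216
  -- iteration 3/5 --
  FD 8: (10.472,-7.608) -> (4,-12.311) [heading=216, draw]
  RT 72: heading 216 -> 144
  -- iteration 4/5 --
  FD 8: (4,-12.311) -> (-2.472,-7.608) [heading=144, draw]
  RT 72: heading 144 -> 72
  -- iteration 5/5 --
  FD 8: (-2.472,-7.608) -> (0,0) [heading=72, draw]
  RT 72: heading 72 -> 0
]
Final: pos=(0,0), heading=0, 5 segment(s) drawn

Start position: (0, 0)
Final position: (0, 0)
Distance = 0; < 1e-6 -> CLOSED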